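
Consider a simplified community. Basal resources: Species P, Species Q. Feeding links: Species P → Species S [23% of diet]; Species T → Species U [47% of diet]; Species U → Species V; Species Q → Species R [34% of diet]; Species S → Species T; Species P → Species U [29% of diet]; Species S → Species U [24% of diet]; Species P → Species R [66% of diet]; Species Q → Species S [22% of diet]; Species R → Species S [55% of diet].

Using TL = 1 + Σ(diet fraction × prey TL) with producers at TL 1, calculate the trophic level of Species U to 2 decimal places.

Species R: 1 + (0.66×1 + 0.34×1) = 2
Species S: 1 + (0.55×2 + 0.22×1 + 0.23×1) = 2.55
Species T: 1 + 2.55 = 3.55
Species U: 1 + (0.47×3.55 + 0.24×2.55 + 0.29×1) = 3.5705
Species V: 1 + 3.5705 = 4.5705

3.57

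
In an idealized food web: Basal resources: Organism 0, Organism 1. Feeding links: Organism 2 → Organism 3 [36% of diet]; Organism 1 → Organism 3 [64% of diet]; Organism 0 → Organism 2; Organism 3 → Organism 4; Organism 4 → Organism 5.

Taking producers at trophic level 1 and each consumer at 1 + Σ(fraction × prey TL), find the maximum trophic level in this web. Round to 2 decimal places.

Organism 2: 1 + 1 = 2
Organism 3: 1 + (0.36×2 + 0.64×1) = 2.36
Organism 4: 1 + 2.36 = 3.36
Organism 5: 1 + 3.36 = 4.36

4.36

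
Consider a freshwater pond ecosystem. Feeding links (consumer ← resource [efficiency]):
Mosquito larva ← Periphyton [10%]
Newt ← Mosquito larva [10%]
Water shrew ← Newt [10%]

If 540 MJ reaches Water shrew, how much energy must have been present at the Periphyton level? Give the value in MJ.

540000 MJ

Cumulative transfer efficiency: 0.1 × 0.1 × 0.1 = 0.001
Periphyton energy = 540 / 0.001 = 540000 MJ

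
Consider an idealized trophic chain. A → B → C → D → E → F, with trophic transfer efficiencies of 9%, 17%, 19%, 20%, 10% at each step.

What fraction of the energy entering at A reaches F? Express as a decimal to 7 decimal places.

Product of link efficiencies: 0.09 × 0.17 × 0.19 × 0.2 × 0.1 = 0.00005814

0.0000581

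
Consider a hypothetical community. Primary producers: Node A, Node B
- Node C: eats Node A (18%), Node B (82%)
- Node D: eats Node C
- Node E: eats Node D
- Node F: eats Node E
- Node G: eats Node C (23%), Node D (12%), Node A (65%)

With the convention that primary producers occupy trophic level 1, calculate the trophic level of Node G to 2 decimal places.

Node C: 1 + (0.18×1 + 0.82×1) = 2
Node D: 1 + 2 = 3
Node E: 1 + 3 = 4
Node F: 1 + 4 = 5
Node G: 1 + (0.23×2 + 0.12×3 + 0.65×1) = 2.47

2.47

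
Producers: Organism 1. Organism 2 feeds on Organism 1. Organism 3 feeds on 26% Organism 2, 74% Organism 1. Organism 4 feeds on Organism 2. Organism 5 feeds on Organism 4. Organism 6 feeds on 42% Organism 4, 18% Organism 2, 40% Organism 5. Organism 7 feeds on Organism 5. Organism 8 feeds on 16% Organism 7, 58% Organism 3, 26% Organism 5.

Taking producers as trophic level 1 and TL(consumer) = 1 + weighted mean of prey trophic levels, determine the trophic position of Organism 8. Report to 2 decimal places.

4.15

Organism 2: 1 + 1 = 2
Organism 3: 1 + (0.26×2 + 0.74×1) = 2.26
Organism 4: 1 + 2 = 3
Organism 5: 1 + 3 = 4
Organism 6: 1 + (0.42×3 + 0.18×2 + 0.4×4) = 4.22
Organism 7: 1 + 4 = 5
Organism 8: 1 + (0.16×5 + 0.58×2.26 + 0.26×4) = 4.1508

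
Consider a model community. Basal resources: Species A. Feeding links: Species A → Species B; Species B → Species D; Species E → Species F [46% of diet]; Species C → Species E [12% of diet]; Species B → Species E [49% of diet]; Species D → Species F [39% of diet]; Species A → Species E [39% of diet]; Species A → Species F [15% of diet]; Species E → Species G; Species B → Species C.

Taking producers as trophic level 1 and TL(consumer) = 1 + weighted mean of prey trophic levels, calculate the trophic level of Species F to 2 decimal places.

3.58

Species B: 1 + 1 = 2
Species C: 1 + 2 = 3
Species D: 1 + 2 = 3
Species E: 1 + (0.49×2 + 0.12×3 + 0.39×1) = 2.73
Species F: 1 + (0.15×1 + 0.46×2.73 + 0.39×3) = 3.5758
Species G: 1 + 2.73 = 3.73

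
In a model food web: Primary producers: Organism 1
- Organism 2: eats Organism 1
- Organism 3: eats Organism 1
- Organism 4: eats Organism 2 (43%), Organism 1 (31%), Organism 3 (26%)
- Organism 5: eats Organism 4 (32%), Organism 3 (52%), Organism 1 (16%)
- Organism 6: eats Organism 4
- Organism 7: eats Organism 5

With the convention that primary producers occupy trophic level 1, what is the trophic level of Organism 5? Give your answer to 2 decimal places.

Organism 2: 1 + 1 = 2
Organism 3: 1 + 1 = 2
Organism 4: 1 + (0.43×2 + 0.31×1 + 0.26×2) = 2.69
Organism 5: 1 + (0.32×2.69 + 0.52×2 + 0.16×1) = 3.0608
Organism 6: 1 + 2.69 = 3.69
Organism 7: 1 + 3.0608 = 4.0608

3.06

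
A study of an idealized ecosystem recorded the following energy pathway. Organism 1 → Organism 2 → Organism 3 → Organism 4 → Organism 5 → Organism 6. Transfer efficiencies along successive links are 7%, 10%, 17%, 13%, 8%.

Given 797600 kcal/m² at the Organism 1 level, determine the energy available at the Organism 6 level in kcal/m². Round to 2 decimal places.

Organism 2: 797600 × 0.07 = 55832 kcal/m²
Organism 3: 55832 × 0.1 = 5583.2 kcal/m²
Organism 4: 5583.2 × 0.17 = 949.144 kcal/m²
Organism 5: 949.144 × 0.13 = 123.38872 kcal/m²
Organism 6: 123.38872 × 0.08 = 9.8710976 kcal/m²

9.87 kcal/m²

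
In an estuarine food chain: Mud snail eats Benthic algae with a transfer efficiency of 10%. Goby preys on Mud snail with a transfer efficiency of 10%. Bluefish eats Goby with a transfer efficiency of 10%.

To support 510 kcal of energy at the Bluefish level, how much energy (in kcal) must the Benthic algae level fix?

Cumulative transfer efficiency: 0.1 × 0.1 × 0.1 = 0.001
Benthic algae energy = 510 / 0.001 = 510000 kcal

510000 kcal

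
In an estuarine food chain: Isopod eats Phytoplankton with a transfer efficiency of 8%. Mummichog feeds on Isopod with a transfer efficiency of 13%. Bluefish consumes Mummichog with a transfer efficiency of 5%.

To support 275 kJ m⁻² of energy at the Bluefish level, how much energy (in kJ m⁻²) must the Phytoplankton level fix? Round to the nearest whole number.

Cumulative transfer efficiency: 0.08 × 0.13 × 0.05 = 0.00052
Phytoplankton energy = 275 / 0.00052 = 528846 kJ m⁻²

528846 kJ m⁻²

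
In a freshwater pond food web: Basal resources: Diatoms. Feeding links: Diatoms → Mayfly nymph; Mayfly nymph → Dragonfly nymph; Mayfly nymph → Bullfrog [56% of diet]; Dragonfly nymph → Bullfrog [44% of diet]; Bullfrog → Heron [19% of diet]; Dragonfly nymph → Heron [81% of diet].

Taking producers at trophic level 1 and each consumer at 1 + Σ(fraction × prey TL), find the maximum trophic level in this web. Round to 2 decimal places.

4.08

Mayfly nymph: 1 + 1 = 2
Dragonfly nymph: 1 + 2 = 3
Bullfrog: 1 + (0.56×2 + 0.44×3) = 3.44
Heron: 1 + (0.19×3.44 + 0.81×3) = 4.0836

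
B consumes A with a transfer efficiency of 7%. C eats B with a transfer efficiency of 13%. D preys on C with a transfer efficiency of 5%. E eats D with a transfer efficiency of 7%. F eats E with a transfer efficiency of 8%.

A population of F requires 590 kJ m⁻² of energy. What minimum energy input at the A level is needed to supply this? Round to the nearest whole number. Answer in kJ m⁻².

Cumulative transfer efficiency: 0.07 × 0.13 × 0.05 × 0.07 × 0.08 = 0.000002548
A energy = 590 / 0.000002548 = 231554160 kJ m⁻²

231554160 kJ m⁻²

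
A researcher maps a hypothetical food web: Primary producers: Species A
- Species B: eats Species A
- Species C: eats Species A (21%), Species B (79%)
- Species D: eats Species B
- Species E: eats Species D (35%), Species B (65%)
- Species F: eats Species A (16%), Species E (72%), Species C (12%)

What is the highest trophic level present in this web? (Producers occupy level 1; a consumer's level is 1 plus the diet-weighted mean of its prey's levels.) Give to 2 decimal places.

Species B: 1 + 1 = 2
Species C: 1 + (0.21×1 + 0.79×2) = 2.79
Species D: 1 + 2 = 3
Species E: 1 + (0.35×3 + 0.65×2) = 3.35
Species F: 1 + (0.16×1 + 0.72×3.35 + 0.12×2.79) = 3.9068

3.91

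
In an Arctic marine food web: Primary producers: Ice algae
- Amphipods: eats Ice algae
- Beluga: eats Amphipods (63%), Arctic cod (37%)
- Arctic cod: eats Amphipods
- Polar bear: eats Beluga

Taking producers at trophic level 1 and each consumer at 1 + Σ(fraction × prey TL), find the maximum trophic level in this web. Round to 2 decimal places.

Amphipods: 1 + 1 = 2
Arctic cod: 1 + 2 = 3
Beluga: 1 + (0.63×2 + 0.37×3) = 3.37
Polar bear: 1 + 3.37 = 4.37

4.37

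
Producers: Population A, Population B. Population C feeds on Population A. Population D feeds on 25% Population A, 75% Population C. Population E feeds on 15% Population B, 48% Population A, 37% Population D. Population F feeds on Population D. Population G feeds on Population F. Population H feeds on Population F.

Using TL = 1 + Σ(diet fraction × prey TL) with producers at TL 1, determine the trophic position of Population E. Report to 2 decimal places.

2.65

Population C: 1 + 1 = 2
Population D: 1 + (0.25×1 + 0.75×2) = 2.75
Population E: 1 + (0.15×1 + 0.48×1 + 0.37×2.75) = 2.6475
Population F: 1 + 2.75 = 3.75
Population G: 1 + 3.75 = 4.75
Population H: 1 + 3.75 = 4.75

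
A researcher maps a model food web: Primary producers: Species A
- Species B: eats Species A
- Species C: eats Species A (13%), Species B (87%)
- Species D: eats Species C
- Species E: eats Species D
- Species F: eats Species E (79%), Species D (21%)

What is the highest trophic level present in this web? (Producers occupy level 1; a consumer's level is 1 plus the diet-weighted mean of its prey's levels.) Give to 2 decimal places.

5.66

Species B: 1 + 1 = 2
Species C: 1 + (0.13×1 + 0.87×2) = 2.87
Species D: 1 + 2.87 = 3.87
Species E: 1 + 3.87 = 4.87
Species F: 1 + (0.79×4.87 + 0.21×3.87) = 5.66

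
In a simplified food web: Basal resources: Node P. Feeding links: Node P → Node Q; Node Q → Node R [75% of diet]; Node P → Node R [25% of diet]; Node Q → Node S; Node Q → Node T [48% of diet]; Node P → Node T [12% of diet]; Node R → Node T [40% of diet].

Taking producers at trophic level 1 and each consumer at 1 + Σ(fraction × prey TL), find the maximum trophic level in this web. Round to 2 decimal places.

Node Q: 1 + 1 = 2
Node R: 1 + (0.75×2 + 0.25×1) = 2.75
Node S: 1 + 2 = 3
Node T: 1 + (0.48×2 + 0.12×1 + 0.4×2.75) = 3.18

3.18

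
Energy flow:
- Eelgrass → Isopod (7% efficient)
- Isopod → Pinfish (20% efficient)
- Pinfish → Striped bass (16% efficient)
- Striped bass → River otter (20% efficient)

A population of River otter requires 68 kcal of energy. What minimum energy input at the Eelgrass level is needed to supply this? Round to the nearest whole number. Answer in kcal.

Cumulative transfer efficiency: 0.07 × 0.2 × 0.16 × 0.2 = 0.000448
Eelgrass energy = 68 / 0.000448 = 151786 kcal

151786 kcal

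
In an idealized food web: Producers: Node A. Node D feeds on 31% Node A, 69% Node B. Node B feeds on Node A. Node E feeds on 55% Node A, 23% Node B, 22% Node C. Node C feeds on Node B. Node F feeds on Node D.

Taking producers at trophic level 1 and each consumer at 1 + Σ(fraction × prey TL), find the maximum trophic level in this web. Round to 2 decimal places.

Node B: 1 + 1 = 2
Node C: 1 + 2 = 3
Node D: 1 + (0.31×1 + 0.69×2) = 2.69
Node E: 1 + (0.55×1 + 0.23×2 + 0.22×3) = 2.67
Node F: 1 + 2.69 = 3.69

3.69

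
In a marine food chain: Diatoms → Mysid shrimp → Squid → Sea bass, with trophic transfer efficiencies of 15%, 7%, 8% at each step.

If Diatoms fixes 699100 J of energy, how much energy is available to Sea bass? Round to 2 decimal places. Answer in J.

587.24 J

Mysid shrimp: 699100 × 0.15 = 104865 J
Squid: 104865 × 0.07 = 7340.55 J
Sea bass: 7340.55 × 0.08 = 587.244 J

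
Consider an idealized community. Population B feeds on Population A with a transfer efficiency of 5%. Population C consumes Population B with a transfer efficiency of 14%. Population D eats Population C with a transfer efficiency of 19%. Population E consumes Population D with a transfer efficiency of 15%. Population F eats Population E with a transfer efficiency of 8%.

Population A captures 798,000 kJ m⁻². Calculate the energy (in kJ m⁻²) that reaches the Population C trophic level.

Population B: 798000 × 0.05 = 39900 kJ m⁻²
Population C: 39900 × 0.14 = 5586 kJ m⁻²

5586 kJ m⁻²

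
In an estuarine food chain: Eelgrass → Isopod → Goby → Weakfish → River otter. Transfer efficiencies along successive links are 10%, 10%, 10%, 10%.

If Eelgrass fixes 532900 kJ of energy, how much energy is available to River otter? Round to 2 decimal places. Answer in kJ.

Isopod: 532900 × 0.1 = 53290 kJ
Goby: 53290 × 0.1 = 5329 kJ
Weakfish: 5329 × 0.1 = 532.9 kJ
River otter: 532.9 × 0.1 = 53.29 kJ

53.29 kJ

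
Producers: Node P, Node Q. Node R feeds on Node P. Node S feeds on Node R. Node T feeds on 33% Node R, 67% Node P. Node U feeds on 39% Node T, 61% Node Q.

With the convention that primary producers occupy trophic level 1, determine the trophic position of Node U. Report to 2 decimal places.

2.52

Node R: 1 + 1 = 2
Node S: 1 + 2 = 3
Node T: 1 + (0.33×2 + 0.67×1) = 2.33
Node U: 1 + (0.39×2.33 + 0.61×1) = 2.5187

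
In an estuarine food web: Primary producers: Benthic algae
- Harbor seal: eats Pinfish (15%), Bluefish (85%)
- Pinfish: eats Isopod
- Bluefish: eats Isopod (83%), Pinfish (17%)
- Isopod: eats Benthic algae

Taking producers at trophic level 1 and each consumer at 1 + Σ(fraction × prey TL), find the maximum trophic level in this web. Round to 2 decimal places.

Isopod: 1 + 1 = 2
Pinfish: 1 + 2 = 3
Bluefish: 1 + (0.83×2 + 0.17×3) = 3.17
Harbor seal: 1 + (0.15×3 + 0.85×3.17) = 4.1445

4.14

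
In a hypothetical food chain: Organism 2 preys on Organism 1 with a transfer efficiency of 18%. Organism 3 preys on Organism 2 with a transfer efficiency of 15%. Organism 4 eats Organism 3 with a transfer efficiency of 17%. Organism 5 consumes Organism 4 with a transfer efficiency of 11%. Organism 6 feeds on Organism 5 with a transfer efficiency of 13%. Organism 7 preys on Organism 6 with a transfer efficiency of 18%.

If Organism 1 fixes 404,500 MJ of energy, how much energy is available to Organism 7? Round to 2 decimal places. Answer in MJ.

4.78 MJ

Organism 2: 404500 × 0.18 = 72810 MJ
Organism 3: 72810 × 0.15 = 10921.5 MJ
Organism 4: 10921.5 × 0.17 = 1856.655 MJ
Organism 5: 1856.655 × 0.11 = 204.23205 MJ
Organism 6: 204.23205 × 0.13 = 26.5501665 MJ
Organism 7: 26.5501665 × 0.18 = 4.77902997 MJ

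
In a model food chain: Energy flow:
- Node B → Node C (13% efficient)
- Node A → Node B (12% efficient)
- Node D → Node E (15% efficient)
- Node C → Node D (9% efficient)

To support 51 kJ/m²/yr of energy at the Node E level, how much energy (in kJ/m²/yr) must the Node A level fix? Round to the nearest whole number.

Cumulative transfer efficiency: 0.12 × 0.13 × 0.09 × 0.15 = 0.0002106
Node A energy = 51 / 0.0002106 = 242165 kJ/m²/yr

242165 kJ/m²/yr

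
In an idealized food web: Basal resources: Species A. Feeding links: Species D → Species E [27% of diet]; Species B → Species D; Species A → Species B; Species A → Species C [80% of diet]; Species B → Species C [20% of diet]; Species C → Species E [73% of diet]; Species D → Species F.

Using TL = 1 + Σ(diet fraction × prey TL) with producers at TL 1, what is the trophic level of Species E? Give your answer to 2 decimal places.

Species B: 1 + 1 = 2
Species C: 1 + (0.2×2 + 0.8×1) = 2.2
Species D: 1 + 2 = 3
Species E: 1 + (0.73×2.2 + 0.27×3) = 3.416
Species F: 1 + 3 = 4

3.42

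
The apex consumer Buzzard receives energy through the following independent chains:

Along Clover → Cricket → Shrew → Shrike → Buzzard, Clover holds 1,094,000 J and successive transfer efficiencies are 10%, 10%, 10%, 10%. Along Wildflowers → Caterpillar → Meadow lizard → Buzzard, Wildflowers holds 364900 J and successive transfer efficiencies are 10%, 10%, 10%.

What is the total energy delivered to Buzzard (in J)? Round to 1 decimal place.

474.3 J

Via Clover: 1094000 × 0.1 × 0.1 × 0.1 × 0.1 = 109.4 J
Via Wildflowers: 364900 × 0.1 × 0.1 × 0.1 = 364.9 J
Total at Buzzard: 109.4 + 364.9 = 474.3 J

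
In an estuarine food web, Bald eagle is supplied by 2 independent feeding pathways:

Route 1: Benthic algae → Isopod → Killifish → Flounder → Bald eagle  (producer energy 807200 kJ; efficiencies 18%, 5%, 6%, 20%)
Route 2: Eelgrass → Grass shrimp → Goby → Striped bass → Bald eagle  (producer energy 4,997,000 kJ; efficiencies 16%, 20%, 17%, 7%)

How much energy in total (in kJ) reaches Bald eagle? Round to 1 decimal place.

1990.0 kJ

Route 1: 807200 × 0.18 × 0.05 × 0.06 × 0.2 = 87.1776 kJ
Route 2: 4997000 × 0.16 × 0.2 × 0.17 × 0.07 = 1902.8576 kJ
Total at Bald eagle: 87.1776 + 1902.8576 = 1990.0352 kJ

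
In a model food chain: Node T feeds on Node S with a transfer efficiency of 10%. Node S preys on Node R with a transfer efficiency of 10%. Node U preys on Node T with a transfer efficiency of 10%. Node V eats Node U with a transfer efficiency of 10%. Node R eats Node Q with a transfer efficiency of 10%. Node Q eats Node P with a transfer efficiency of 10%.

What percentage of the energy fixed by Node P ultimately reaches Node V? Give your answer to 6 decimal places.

0.000100%

Product of link efficiencies: 0.1 × 0.1 × 0.1 × 0.1 × 0.1 × 0.1 = 0.000001
As a percentage: 0.000001 × 100 = 0.000100%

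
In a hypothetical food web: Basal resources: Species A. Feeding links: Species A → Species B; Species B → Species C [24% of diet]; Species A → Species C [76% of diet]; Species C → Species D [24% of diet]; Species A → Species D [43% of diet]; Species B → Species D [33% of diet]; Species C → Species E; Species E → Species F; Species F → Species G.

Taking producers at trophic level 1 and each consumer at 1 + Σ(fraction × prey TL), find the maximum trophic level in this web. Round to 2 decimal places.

Species B: 1 + 1 = 2
Species C: 1 + (0.24×2 + 0.76×1) = 2.24
Species D: 1 + (0.24×2.24 + 0.43×1 + 0.33×2) = 2.6276
Species E: 1 + 2.24 = 3.24
Species F: 1 + 3.24 = 4.24
Species G: 1 + 4.24 = 5.24

5.24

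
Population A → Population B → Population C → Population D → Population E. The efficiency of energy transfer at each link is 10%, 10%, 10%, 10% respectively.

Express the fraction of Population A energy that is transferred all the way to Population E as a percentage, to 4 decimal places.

Product of link efficiencies: 0.1 × 0.1 × 0.1 × 0.1 = 0.0001
As a percentage: 0.0001 × 100 = 0.0100%

0.0100%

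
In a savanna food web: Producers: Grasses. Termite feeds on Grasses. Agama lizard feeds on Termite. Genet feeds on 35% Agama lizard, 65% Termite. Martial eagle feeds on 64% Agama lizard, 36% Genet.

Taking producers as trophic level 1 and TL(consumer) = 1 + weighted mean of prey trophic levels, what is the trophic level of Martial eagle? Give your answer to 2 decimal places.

4.13

Termite: 1 + 1 = 2
Agama lizard: 1 + 2 = 3
Genet: 1 + (0.35×3 + 0.65×2) = 3.35
Martial eagle: 1 + (0.64×3 + 0.36×3.35) = 4.126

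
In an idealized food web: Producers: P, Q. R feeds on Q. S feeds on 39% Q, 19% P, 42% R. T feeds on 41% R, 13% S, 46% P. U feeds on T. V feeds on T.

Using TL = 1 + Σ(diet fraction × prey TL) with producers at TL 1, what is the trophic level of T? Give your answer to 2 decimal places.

2.59

R: 1 + 1 = 2
S: 1 + (0.39×1 + 0.19×1 + 0.42×2) = 2.42
T: 1 + (0.41×2 + 0.13×2.42 + 0.46×1) = 2.5946
U: 1 + 2.5946 = 3.5946
V: 1 + 2.5946 = 3.5946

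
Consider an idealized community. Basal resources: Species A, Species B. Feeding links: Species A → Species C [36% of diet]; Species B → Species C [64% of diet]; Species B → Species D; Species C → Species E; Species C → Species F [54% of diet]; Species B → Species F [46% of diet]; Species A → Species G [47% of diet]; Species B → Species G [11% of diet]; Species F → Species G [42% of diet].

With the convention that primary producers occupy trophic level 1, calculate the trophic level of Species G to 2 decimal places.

2.65

Species C: 1 + (0.36×1 + 0.64×1) = 2
Species D: 1 + 1 = 2
Species E: 1 + 2 = 3
Species F: 1 + (0.54×2 + 0.46×1) = 2.54
Species G: 1 + (0.47×1 + 0.11×1 + 0.42×2.54) = 2.6468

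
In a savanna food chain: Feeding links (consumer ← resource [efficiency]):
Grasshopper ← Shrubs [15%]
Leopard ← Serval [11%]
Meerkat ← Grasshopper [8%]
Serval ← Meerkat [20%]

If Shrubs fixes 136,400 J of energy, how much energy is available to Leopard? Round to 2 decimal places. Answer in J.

36.01 J

Grasshopper: 136400 × 0.15 = 20460 J
Meerkat: 20460 × 0.08 = 1636.8 J
Serval: 1636.8 × 0.2 = 327.36 J
Leopard: 327.36 × 0.11 = 36.0096 J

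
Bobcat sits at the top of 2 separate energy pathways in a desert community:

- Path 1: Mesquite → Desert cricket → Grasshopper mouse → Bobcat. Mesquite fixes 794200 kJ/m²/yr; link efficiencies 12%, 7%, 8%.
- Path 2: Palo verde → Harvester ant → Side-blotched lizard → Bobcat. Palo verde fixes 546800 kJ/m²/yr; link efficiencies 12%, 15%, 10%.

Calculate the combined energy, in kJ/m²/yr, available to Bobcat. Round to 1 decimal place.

1517.9 kJ/m²/yr

Path 1: 794200 × 0.12 × 0.07 × 0.08 = 533.7024 kJ/m²/yr
Path 2: 546800 × 0.12 × 0.15 × 0.1 = 984.24 kJ/m²/yr
Total at Bobcat: 533.7024 + 984.24 = 1517.9424 kJ/m²/yr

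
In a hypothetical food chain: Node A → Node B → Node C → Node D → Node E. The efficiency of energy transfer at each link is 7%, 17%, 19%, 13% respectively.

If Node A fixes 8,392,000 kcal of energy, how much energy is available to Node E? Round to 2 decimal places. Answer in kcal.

Node B: 8392000 × 0.07 = 587440 kcal
Node C: 587440 × 0.17 = 99864.8 kcal
Node D: 99864.8 × 0.19 = 18974.312 kcal
Node E: 18974.312 × 0.13 = 2466.66056 kcal

2466.66 kcal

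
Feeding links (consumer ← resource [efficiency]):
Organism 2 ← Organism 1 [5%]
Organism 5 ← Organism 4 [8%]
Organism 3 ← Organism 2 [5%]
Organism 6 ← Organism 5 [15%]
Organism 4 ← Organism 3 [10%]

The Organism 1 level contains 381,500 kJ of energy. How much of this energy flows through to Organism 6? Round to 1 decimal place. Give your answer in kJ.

1.1 kJ

Organism 2: 381500 × 0.05 = 19075 kJ
Organism 3: 19075 × 0.05 = 953.75 kJ
Organism 4: 953.75 × 0.1 = 95.375 kJ
Organism 5: 95.375 × 0.08 = 7.63 kJ
Organism 6: 7.63 × 0.15 = 1.1445 kJ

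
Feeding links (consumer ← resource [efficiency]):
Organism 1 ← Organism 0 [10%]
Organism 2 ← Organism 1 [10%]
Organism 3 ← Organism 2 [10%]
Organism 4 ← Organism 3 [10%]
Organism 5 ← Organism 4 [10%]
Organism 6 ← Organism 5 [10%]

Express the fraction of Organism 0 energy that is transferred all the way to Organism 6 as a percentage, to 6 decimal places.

0.000100%

Product of link efficiencies: 0.1 × 0.1 × 0.1 × 0.1 × 0.1 × 0.1 = 0.000001
As a percentage: 0.000001 × 100 = 0.000100%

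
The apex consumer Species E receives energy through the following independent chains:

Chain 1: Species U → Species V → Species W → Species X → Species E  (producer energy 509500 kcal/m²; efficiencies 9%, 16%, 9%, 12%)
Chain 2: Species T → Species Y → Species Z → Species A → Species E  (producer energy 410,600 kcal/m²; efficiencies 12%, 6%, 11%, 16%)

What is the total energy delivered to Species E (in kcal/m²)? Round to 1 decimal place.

131.3 kcal/m²

Chain 1: 509500 × 0.09 × 0.16 × 0.09 × 0.12 = 79.23744 kcal/m²
Chain 2: 410600 × 0.12 × 0.06 × 0.11 × 0.16 = 52.031232 kcal/m²
Total at Species E: 79.23744 + 52.031232 = 131.268672 kcal/m²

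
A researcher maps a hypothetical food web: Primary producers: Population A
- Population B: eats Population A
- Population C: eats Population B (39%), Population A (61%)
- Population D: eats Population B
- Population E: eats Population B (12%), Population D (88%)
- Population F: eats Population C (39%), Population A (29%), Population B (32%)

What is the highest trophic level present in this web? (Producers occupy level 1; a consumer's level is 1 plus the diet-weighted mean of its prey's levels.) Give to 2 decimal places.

Population B: 1 + 1 = 2
Population C: 1 + (0.39×2 + 0.61×1) = 2.39
Population D: 1 + 2 = 3
Population E: 1 + (0.12×2 + 0.88×3) = 3.88
Population F: 1 + (0.39×2.39 + 0.29×1 + 0.32×2) = 2.8621

3.88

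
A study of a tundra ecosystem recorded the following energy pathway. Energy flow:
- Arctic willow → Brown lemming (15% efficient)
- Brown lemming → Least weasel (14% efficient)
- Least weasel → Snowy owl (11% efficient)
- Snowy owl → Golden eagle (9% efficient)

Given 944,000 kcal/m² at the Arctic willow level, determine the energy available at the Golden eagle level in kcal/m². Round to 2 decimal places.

196.26 kcal/m²

Brown lemming: 944000 × 0.15 = 141600 kcal/m²
Least weasel: 141600 × 0.14 = 19824 kcal/m²
Snowy owl: 19824 × 0.11 = 2180.64 kcal/m²
Golden eagle: 2180.64 × 0.09 = 196.2576 kcal/m²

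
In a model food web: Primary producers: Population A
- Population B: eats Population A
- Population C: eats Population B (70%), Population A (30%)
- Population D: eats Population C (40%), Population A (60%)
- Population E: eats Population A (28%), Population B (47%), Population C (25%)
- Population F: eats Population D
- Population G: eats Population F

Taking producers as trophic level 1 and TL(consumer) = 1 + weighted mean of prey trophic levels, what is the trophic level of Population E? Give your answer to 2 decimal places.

Population B: 1 + 1 = 2
Population C: 1 + (0.7×2 + 0.3×1) = 2.7
Population D: 1 + (0.4×2.7 + 0.6×1) = 2.68
Population E: 1 + (0.28×1 + 0.47×2 + 0.25×2.7) = 2.895
Population F: 1 + 2.68 = 3.68
Population G: 1 + 3.68 = 4.68

2.90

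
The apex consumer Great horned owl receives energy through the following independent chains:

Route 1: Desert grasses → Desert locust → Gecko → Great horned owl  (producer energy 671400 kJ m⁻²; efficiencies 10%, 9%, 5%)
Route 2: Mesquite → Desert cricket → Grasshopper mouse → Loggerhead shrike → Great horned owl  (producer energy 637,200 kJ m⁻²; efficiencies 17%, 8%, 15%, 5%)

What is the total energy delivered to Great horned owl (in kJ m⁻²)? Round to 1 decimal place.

367.1 kJ m⁻²

Route 1: 671400 × 0.1 × 0.09 × 0.05 = 302.13 kJ m⁻²
Route 2: 637200 × 0.17 × 0.08 × 0.15 × 0.05 = 64.9944 kJ m⁻²
Total at Great horned owl: 302.13 + 64.9944 = 367.1244 kJ m⁻²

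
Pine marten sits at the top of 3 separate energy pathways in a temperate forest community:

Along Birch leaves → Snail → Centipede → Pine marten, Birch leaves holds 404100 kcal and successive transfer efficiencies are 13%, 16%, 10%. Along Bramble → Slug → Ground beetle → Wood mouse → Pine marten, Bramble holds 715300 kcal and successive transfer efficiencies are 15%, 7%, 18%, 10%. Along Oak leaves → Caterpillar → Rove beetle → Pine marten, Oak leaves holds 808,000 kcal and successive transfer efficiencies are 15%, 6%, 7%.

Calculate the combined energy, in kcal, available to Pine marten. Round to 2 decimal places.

Via Birch leaves: 404100 × 0.13 × 0.16 × 0.1 = 840.528 kcal
Via Bramble: 715300 × 0.15 × 0.07 × 0.18 × 0.1 = 135.1917 kcal
Via Oak leaves: 808000 × 0.15 × 0.06 × 0.07 = 509.04 kcal
Total at Pine marten: 840.528 + 135.1917 + 509.04 = 1484.7597 kcal

1484.76 kcal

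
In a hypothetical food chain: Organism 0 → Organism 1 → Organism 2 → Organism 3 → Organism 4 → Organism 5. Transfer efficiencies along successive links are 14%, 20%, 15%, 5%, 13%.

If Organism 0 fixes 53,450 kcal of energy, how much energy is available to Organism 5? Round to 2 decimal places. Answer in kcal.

1.46 kcal

Organism 1: 53450 × 0.14 = 7483 kcal
Organism 2: 7483 × 0.2 = 1496.6 kcal
Organism 3: 1496.6 × 0.15 = 224.49 kcal
Organism 4: 224.49 × 0.05 = 11.2245 kcal
Organism 5: 11.2245 × 0.13 = 1.459185 kcal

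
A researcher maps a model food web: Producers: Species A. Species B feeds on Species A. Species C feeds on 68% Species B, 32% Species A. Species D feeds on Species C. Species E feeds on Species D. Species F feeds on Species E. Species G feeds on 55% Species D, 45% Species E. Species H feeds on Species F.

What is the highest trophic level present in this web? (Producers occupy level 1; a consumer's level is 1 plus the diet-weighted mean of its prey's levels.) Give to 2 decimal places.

6.68

Species B: 1 + 1 = 2
Species C: 1 + (0.68×2 + 0.32×1) = 2.68
Species D: 1 + 2.68 = 3.68
Species E: 1 + 3.68 = 4.68
Species F: 1 + 4.68 = 5.68
Species G: 1 + (0.55×3.68 + 0.45×4.68) = 5.13
Species H: 1 + 5.68 = 6.68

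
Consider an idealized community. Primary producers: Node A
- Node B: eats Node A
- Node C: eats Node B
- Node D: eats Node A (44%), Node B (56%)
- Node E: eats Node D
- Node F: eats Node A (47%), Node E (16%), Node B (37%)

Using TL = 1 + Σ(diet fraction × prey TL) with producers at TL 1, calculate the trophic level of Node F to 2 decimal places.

2.78

Node B: 1 + 1 = 2
Node C: 1 + 2 = 3
Node D: 1 + (0.44×1 + 0.56×2) = 2.56
Node E: 1 + 2.56 = 3.56
Node F: 1 + (0.47×1 + 0.16×3.56 + 0.37×2) = 2.7796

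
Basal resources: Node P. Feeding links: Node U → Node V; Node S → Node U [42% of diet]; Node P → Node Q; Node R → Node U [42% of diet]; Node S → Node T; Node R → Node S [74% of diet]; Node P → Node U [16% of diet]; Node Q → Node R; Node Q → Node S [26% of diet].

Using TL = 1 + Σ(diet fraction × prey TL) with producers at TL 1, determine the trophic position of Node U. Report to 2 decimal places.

Node Q: 1 + 1 = 2
Node R: 1 + 2 = 3
Node S: 1 + (0.74×3 + 0.26×2) = 3.74
Node T: 1 + 3.74 = 4.74
Node U: 1 + (0.16×1 + 0.42×3 + 0.42×3.74) = 3.9908
Node V: 1 + 3.9908 = 4.9908

3.99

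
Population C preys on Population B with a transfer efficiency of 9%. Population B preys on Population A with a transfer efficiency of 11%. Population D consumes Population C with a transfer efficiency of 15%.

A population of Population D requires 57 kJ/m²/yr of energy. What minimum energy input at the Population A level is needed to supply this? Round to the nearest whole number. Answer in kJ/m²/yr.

38384 kJ/m²/yr

Cumulative transfer efficiency: 0.11 × 0.09 × 0.15 = 0.001485
Population A energy = 57 / 0.001485 = 38384 kJ/m²/yr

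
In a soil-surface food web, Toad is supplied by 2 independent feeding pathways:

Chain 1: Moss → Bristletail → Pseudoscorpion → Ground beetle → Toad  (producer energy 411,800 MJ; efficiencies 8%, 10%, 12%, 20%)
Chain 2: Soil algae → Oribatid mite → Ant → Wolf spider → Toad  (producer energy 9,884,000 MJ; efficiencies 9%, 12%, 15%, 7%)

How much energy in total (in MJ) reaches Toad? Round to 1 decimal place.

1199.9 MJ

Chain 1: 411800 × 0.08 × 0.1 × 0.12 × 0.2 = 79.0656 MJ
Chain 2: 9884000 × 0.09 × 0.12 × 0.15 × 0.07 = 1120.8456 MJ
Total at Toad: 79.0656 + 1120.8456 = 1199.9112 MJ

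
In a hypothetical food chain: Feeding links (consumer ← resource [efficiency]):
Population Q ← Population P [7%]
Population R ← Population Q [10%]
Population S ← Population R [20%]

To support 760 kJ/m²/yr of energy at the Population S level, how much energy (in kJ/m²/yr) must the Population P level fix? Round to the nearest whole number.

Cumulative transfer efficiency: 0.07 × 0.1 × 0.2 = 0.0014
Population P energy = 760 / 0.0014 = 542857 kJ/m²/yr

542857 kJ/m²/yr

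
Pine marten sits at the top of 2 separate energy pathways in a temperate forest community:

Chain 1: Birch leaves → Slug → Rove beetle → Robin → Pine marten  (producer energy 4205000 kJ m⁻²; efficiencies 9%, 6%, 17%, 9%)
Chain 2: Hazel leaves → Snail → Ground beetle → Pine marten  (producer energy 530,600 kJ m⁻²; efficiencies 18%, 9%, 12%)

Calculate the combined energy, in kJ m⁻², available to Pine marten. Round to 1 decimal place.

1378.9 kJ m⁻²

Chain 1: 4205000 × 0.09 × 0.06 × 0.17 × 0.09 = 347.4171 kJ m⁻²
Chain 2: 530600 × 0.18 × 0.09 × 0.12 = 1031.4864 kJ m⁻²
Total at Pine marten: 347.4171 + 1031.4864 = 1378.9035 kJ m⁻²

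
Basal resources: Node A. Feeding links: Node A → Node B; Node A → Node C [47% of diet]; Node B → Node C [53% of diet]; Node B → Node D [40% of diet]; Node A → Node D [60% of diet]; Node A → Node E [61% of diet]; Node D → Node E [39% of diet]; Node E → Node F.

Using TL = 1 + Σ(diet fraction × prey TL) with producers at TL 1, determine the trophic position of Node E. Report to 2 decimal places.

2.55

Node B: 1 + 1 = 2
Node C: 1 + (0.47×1 + 0.53×2) = 2.53
Node D: 1 + (0.4×2 + 0.6×1) = 2.4
Node E: 1 + (0.61×1 + 0.39×2.4) = 2.546
Node F: 1 + 2.546 = 3.546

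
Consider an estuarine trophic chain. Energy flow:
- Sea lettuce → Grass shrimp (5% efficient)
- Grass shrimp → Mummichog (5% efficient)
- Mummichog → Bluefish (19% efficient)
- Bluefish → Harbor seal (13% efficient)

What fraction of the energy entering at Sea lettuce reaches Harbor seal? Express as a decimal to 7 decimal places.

0.0000618

Product of link efficiencies: 0.05 × 0.05 × 0.19 × 0.13 = 0.00006175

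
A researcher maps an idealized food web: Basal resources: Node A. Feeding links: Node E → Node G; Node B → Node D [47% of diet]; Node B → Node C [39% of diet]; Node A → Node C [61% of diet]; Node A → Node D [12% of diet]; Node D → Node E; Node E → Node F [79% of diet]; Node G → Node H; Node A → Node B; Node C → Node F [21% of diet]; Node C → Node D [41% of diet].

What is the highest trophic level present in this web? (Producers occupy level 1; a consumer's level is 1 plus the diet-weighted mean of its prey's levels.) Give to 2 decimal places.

Node B: 1 + 1 = 2
Node C: 1 + (0.39×2 + 0.61×1) = 2.39
Node D: 1 + (0.47×2 + 0.41×2.39 + 0.12×1) = 3.0399
Node E: 1 + 3.0399 = 4.0399
Node F: 1 + (0.79×4.0399 + 0.21×2.39) = 4.693421
Node G: 1 + 4.0399 = 5.0399
Node H: 1 + 5.0399 = 6.0399

6.04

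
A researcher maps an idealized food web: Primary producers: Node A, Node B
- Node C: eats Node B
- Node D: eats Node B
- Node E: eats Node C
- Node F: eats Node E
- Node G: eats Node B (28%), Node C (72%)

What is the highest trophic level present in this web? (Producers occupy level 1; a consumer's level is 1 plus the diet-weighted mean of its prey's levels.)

Node C: 1 + 1 = 2
Node D: 1 + 1 = 2
Node E: 1 + 2 = 3
Node F: 1 + 3 = 4
Node G: 1 + (0.28×1 + 0.72×2) = 2.72

4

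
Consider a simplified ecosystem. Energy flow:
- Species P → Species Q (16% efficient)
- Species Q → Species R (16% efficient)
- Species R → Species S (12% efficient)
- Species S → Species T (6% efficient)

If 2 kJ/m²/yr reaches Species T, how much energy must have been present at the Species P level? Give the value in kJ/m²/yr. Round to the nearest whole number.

10851 kJ/m²/yr

Cumulative transfer efficiency: 0.16 × 0.16 × 0.12 × 0.06 = 0.00018432
Species P energy = 2 / 0.00018432 = 10851 kJ/m²/yr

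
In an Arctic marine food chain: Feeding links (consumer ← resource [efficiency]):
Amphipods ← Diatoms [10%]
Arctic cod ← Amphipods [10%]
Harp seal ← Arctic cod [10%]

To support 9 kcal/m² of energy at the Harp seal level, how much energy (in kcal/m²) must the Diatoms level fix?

9000 kcal/m²

Cumulative transfer efficiency: 0.1 × 0.1 × 0.1 = 0.001
Diatoms energy = 9 / 0.001 = 9000 kcal/m²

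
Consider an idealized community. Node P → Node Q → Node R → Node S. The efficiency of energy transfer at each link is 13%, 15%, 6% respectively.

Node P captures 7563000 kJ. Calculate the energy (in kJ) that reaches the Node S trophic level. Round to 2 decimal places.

Node Q: 7563000 × 0.13 = 983190 kJ
Node R: 983190 × 0.15 = 147478.5 kJ
Node S: 147478.5 × 0.06 = 8848.71 kJ

8848.71 kJ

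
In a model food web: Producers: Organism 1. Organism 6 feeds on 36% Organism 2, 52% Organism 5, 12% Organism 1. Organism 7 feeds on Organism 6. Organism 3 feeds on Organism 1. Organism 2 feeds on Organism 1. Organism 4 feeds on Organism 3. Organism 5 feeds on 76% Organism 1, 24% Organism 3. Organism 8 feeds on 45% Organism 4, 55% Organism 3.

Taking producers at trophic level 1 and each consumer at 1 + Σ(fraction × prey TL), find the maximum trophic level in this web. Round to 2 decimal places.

4.00

Organism 2: 1 + 1 = 2
Organism 3: 1 + 1 = 2
Organism 4: 1 + 2 = 3
Organism 5: 1 + (0.76×1 + 0.24×2) = 2.24
Organism 6: 1 + (0.36×2 + 0.52×2.24 + 0.12×1) = 3.0048
Organism 7: 1 + 3.0048 = 4.0048
Organism 8: 1 + (0.45×3 + 0.55×2) = 3.45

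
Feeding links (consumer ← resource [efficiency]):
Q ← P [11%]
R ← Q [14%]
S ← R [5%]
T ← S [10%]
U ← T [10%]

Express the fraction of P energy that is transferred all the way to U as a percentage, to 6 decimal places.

0.000770%

Product of link efficiencies: 0.11 × 0.14 × 0.05 × 0.1 × 0.1 = 0.0000077
As a percentage: 0.0000077 × 100 = 0.000770%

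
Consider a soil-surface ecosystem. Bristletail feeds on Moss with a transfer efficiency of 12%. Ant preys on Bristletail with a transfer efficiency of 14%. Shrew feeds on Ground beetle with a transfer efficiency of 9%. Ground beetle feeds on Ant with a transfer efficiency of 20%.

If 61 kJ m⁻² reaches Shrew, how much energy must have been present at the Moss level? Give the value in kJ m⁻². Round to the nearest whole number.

Cumulative transfer efficiency: 0.12 × 0.14 × 0.2 × 0.09 = 0.0003024
Moss energy = 61 / 0.0003024 = 201720 kJ m⁻²

201720 kJ m⁻²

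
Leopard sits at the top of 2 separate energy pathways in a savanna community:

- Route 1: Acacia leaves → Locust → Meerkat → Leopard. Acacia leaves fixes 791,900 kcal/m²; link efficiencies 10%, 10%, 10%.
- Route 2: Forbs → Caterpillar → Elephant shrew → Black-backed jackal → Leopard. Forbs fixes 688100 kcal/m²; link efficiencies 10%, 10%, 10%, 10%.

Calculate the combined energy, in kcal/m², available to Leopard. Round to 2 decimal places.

Route 1: 791900 × 0.1 × 0.1 × 0.1 = 791.9 kcal/m²
Route 2: 688100 × 0.1 × 0.1 × 0.1 × 0.1 = 68.81 kcal/m²
Total at Leopard: 791.9 + 68.81 = 860.71 kcal/m²

860.71 kcal/m²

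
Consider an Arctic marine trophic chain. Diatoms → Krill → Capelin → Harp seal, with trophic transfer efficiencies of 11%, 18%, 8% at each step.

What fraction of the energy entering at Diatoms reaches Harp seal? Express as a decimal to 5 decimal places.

Product of link efficiencies: 0.11 × 0.18 × 0.08 = 0.001584

0.00158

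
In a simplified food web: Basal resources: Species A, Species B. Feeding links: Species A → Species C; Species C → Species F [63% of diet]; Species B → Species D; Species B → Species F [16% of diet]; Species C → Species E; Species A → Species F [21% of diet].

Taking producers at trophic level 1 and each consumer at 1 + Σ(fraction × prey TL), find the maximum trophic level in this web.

Species C: 1 + 1 = 2
Species D: 1 + 1 = 2
Species E: 1 + 2 = 3
Species F: 1 + (0.21×1 + 0.63×2 + 0.16×1) = 2.63

3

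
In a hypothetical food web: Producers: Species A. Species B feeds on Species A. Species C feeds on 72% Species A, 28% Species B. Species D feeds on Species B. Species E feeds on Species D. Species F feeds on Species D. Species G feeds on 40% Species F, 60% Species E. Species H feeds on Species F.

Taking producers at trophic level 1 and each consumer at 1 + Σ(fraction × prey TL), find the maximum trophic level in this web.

5

Species B: 1 + 1 = 2
Species C: 1 + (0.72×1 + 0.28×2) = 2.28
Species D: 1 + 2 = 3
Species E: 1 + 3 = 4
Species F: 1 + 3 = 4
Species G: 1 + (0.4×4 + 0.6×4) = 5
Species H: 1 + 4 = 5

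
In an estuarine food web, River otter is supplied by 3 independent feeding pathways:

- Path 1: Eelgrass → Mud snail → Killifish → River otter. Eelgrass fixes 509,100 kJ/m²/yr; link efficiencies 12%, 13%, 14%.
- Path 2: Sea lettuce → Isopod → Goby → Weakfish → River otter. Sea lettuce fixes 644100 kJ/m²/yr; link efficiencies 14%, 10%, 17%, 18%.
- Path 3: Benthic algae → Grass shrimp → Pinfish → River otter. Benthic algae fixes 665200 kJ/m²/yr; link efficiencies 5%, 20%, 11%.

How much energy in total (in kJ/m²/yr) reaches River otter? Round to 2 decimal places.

2119.53 kJ/m²/yr

Path 1: 509100 × 0.12 × 0.13 × 0.14 = 1111.8744 kJ/m²/yr
Path 2: 644100 × 0.14 × 0.1 × 0.17 × 0.18 = 275.93244 kJ/m²/yr
Path 3: 665200 × 0.05 × 0.2 × 0.11 = 731.72 kJ/m²/yr
Total at River otter: 1111.8744 + 275.93244 + 731.72 = 2119.52684 kJ/m²/yr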